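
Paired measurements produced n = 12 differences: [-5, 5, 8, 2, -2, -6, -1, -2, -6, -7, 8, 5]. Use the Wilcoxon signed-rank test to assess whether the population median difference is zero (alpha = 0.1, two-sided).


Step 1: Drop any zero differences (none here) and take |d_i|.
|d| = [5, 5, 8, 2, 2, 6, 1, 2, 6, 7, 8, 5]
Step 2: Midrank |d_i| (ties get averaged ranks).
ranks: |5|->6, |5|->6, |8|->11.5, |2|->3, |2|->3, |6|->8.5, |1|->1, |2|->3, |6|->8.5, |7|->10, |8|->11.5, |5|->6
Step 3: Attach original signs; sum ranks with positive sign and with negative sign.
W+ = 6 + 11.5 + 3 + 11.5 + 6 = 38
W- = 6 + 3 + 8.5 + 1 + 3 + 8.5 + 10 = 40
(Check: W+ + W- = 78 should equal n(n+1)/2 = 78.)
Step 4: Test statistic W = min(W+, W-) = 38.
Step 5: Ties in |d|, so use the tie-corrected normal approximation.
        E[W] = n(n+1)/4 = 12*13/4 = 39.
        Tie groups: |d|=2 (t=3), |d|=5 (t=3), |d|=6 (t=2), |d|=8 (t=2); sum(t^3 - t) = 60.
        Var[W] = n(n+1)(2n+1)/24 - sum(t^3-t)/48 = 3900/24 - 60/48 = 161.25.
        z = (W - E[W]) / sqrt(Var[W]) = (38 - 39) / 12.6984 = -0.0787.
        Two-sided p = 2*Phi(z) = 0.937232.
Step 6: alpha = 0.1. fail to reject H0.

W+ = 38, W- = 40, W = min = 38, p = 0.937232, fail to reject H0.


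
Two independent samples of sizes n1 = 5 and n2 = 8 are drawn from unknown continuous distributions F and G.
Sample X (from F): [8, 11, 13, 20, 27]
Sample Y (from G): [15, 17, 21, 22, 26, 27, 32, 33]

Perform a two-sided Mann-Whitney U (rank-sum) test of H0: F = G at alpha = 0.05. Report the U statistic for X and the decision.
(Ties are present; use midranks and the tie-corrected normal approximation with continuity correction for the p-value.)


Step 1: Combine and sort all 13 observations; assign midranks.
sorted (value, group): (8,X), (11,X), (13,X), (15,Y), (17,Y), (20,X), (21,Y), (22,Y), (26,Y), (27,X), (27,Y), (32,Y), (33,Y)
ranks: 8->1, 11->2, 13->3, 15->4, 17->5, 20->6, 21->7, 22->8, 26->9, 27->10.5, 27->10.5, 32->12, 33->13
Step 2: Rank sum for X: R1 = 1 + 2 + 3 + 6 + 10.5 = 22.5.
Step 3: U_X = R1 - n1(n1+1)/2 = 22.5 - 5*6/2 = 22.5 - 15 = 7.5.
       U_Y = n1*n2 - U_X = 40 - 7.5 = 32.5.
Step 4: Ties are present, so use the tie-corrected normal approximation (with continuity correction) for the p-value.
Step 5: p-value = 0.078571; compare to alpha = 0.05. fail to reject H0.

U_X = 7.5, p = 0.078571, fail to reject H0 at alpha = 0.05.


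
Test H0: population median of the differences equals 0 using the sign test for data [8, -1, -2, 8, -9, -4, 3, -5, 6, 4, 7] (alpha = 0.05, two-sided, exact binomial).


Step 1: Discard zero differences. Original n = 11; n_eff = number of nonzero differences = 11.
Nonzero differences (with sign): +8, -1, -2, +8, -9, -4, +3, -5, +6, +4, +7
Step 2: Count signs: positive = 6, negative = 5.
Step 3: Under H0: P(positive) = 0.5, so the number of positives S ~ Bin(11, 0.5).
Step 4: Two-sided exact p-value = sum of Bin(11,0.5) probabilities at or below the observed probability = 1.000000.
Step 5: alpha = 0.05. fail to reject H0.

n_eff = 11, pos = 6, neg = 5, p = 1.000000, fail to reject H0.


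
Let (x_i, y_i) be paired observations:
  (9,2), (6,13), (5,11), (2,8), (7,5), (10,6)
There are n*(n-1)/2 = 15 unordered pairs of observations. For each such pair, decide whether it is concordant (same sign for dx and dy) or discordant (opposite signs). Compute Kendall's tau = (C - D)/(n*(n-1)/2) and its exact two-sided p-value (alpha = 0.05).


Step 1: Enumerate the 15 unordered pairs (i,j) with i<j and classify each by sign(x_j-x_i) * sign(y_j-y_i).
  (1,2):dx=-3,dy=+11->D; (1,3):dx=-4,dy=+9->D; (1,4):dx=-7,dy=+6->D; (1,5):dx=-2,dy=+3->D
  (1,6):dx=+1,dy=+4->C; (2,3):dx=-1,dy=-2->C; (2,4):dx=-4,dy=-5->C; (2,5):dx=+1,dy=-8->D
  (2,6):dx=+4,dy=-7->D; (3,4):dx=-3,dy=-3->C; (3,5):dx=+2,dy=-6->D; (3,6):dx=+5,dy=-5->D
  (4,5):dx=+5,dy=-3->D; (4,6):dx=+8,dy=-2->D; (5,6):dx=+3,dy=+1->C
Step 2: C = 5, D = 10, total pairs = 15.
Step 3: tau = (C - D)/(n(n-1)/2) = (5 - 10)/15 = -0.333333.
Step 4: Exact two-sided p-value (enumerate n! = 720 permutations of y under H0): p = 0.469444.
Step 5: alpha = 0.05. fail to reject H0.

tau_b = -0.3333 (C=5, D=10), p = 0.469444, fail to reject H0.


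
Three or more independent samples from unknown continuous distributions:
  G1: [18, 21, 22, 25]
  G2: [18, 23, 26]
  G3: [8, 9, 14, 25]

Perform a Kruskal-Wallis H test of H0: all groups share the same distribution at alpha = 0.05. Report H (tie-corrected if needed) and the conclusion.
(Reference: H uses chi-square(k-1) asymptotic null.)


Step 1: Combine all N = 11 observations and assign midranks.
sorted (value, group, rank): (8,G3,1), (9,G3,2), (14,G3,3), (18,G1,4.5), (18,G2,4.5), (21,G1,6), (22,G1,7), (23,G2,8), (25,G1,9.5), (25,G3,9.5), (26,G2,11)
Step 2: Sum ranks within each group.
R_1 = 27 (n_1 = 4)
R_2 = 23.5 (n_2 = 3)
R_3 = 15.5 (n_3 = 4)
Step 3: H = 12/(N(N+1)) * sum(R_i^2/n_i) - 3(N+1)
     = 12/(11*12) * (27^2/4 + 23.5^2/3 + 15.5^2/4) - 3*12
     = 0.090909 * 426.396 - 36
     = 2.763258.
Step 4: Ties present; correction factor C = 1 - 12/(11^3 - 11) = 0.990909. Corrected H = 2.763258 / 0.990909 = 2.788609.
Step 5: Under H0, H ~ chi^2(2); p-value = 0.248006.
Step 6: alpha = 0.05. fail to reject H0.

H = 2.7886, df = 2, p = 0.248006, fail to reject H0.


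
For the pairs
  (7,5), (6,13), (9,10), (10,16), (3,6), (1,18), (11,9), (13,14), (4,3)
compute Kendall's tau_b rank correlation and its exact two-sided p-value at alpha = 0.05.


Step 1: Enumerate the 36 unordered pairs (i,j) with i<j and classify each by sign(x_j-x_i) * sign(y_j-y_i).
  (1,2):dx=-1,dy=+8->D; (1,3):dx=+2,dy=+5->C; (1,4):dx=+3,dy=+11->C; (1,5):dx=-4,dy=+1->D
  (1,6):dx=-6,dy=+13->D; (1,7):dx=+4,dy=+4->C; (1,8):dx=+6,dy=+9->C; (1,9):dx=-3,dy=-2->C
  (2,3):dx=+3,dy=-3->D; (2,4):dx=+4,dy=+3->C; (2,5):dx=-3,dy=-7->C; (2,6):dx=-5,dy=+5->D
  (2,7):dx=+5,dy=-4->D; (2,8):dx=+7,dy=+1->C; (2,9):dx=-2,dy=-10->C; (3,4):dx=+1,dy=+6->C
  (3,5):dx=-6,dy=-4->C; (3,6):dx=-8,dy=+8->D; (3,7):dx=+2,dy=-1->D; (3,8):dx=+4,dy=+4->C
  (3,9):dx=-5,dy=-7->C; (4,5):dx=-7,dy=-10->C; (4,6):dx=-9,dy=+2->D; (4,7):dx=+1,dy=-7->D
  (4,8):dx=+3,dy=-2->D; (4,9):dx=-6,dy=-13->C; (5,6):dx=-2,dy=+12->D; (5,7):dx=+8,dy=+3->C
  (5,8):dx=+10,dy=+8->C; (5,9):dx=+1,dy=-3->D; (6,7):dx=+10,dy=-9->D; (6,8):dx=+12,dy=-4->D
  (6,9):dx=+3,dy=-15->D; (7,8):dx=+2,dy=+5->C; (7,9):dx=-7,dy=-6->C; (8,9):dx=-9,dy=-11->C
Step 2: C = 20, D = 16, total pairs = 36.
Step 3: tau = (C - D)/(n(n-1)/2) = (20 - 16)/36 = 0.111111.
Step 4: Exact two-sided p-value (enumerate n! = 362880 permutations of y under H0): p = 0.761414.
Step 5: alpha = 0.05. fail to reject H0.

tau_b = 0.1111 (C=20, D=16), p = 0.761414, fail to reject H0.


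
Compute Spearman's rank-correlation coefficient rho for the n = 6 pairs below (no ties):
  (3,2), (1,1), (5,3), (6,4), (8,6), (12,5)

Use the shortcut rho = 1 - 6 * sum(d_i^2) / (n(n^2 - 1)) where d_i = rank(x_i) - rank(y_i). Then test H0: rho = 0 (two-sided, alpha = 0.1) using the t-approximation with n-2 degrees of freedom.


Step 1: Rank x and y separately (midranks; no ties here).
rank(x): 3->2, 1->1, 5->3, 6->4, 8->5, 12->6
rank(y): 2->2, 1->1, 3->3, 4->4, 6->6, 5->5
Step 2: d_i = R_x(i) - R_y(i); compute d_i^2.
  (2-2)^2=0, (1-1)^2=0, (3-3)^2=0, (4-4)^2=0, (5-6)^2=1, (6-5)^2=1
sum(d^2) = 2.
Step 3: rho = 1 - 6*2 / (6*(6^2 - 1)) = 1 - 12/210 = 0.942857.
Step 4: Under H0, t = rho * sqrt((n-2)/(1-rho^2)) = 5.6595 ~ t(4).
Step 5: Two-sided p-value from the t-distribution with 4 df = 0.004805.
Step 6: alpha = 0.1. reject H0.

rho = 0.9429, p = 0.004805, reject H0 at alpha = 0.1.


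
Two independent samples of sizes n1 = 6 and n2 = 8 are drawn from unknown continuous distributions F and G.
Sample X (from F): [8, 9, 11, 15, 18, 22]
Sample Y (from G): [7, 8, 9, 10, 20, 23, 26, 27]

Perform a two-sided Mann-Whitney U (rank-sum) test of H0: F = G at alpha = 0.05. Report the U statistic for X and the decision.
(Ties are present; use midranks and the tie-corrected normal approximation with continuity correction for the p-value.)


Step 1: Combine and sort all 14 observations; assign midranks.
sorted (value, group): (7,Y), (8,X), (8,Y), (9,X), (9,Y), (10,Y), (11,X), (15,X), (18,X), (20,Y), (22,X), (23,Y), (26,Y), (27,Y)
ranks: 7->1, 8->2.5, 8->2.5, 9->4.5, 9->4.5, 10->6, 11->7, 15->8, 18->9, 20->10, 22->11, 23->12, 26->13, 27->14
Step 2: Rank sum for X: R1 = 2.5 + 4.5 + 7 + 8 + 9 + 11 = 42.
Step 3: U_X = R1 - n1(n1+1)/2 = 42 - 6*7/2 = 42 - 21 = 21.
       U_Y = n1*n2 - U_X = 48 - 21 = 27.
Step 4: Ties are present, so use the tie-corrected normal approximation (with continuity correction) for the p-value.
Step 5: p-value = 0.746347; compare to alpha = 0.05. fail to reject H0.

U_X = 21, p = 0.746347, fail to reject H0 at alpha = 0.05.


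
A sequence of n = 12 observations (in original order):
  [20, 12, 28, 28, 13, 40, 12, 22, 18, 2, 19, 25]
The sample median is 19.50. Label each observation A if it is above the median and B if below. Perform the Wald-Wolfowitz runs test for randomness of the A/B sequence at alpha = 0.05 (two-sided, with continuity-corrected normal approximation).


Step 1: Compute median = 19.50; label A = above, B = below.
Labels in order: ABAABABABBBA  (n_A = 6, n_B = 6)
Step 2: Count runs R = 9.
Step 3: Under H0 (random ordering), E[R] = 2*n_A*n_B/(n_A+n_B) + 1 = 2*6*6/12 + 1 = 7.0000.
        Var[R] = 2*n_A*n_B*(2*n_A*n_B - n_A - n_B) / ((n_A+n_B)^2 * (n_A+n_B-1)) = 4320/1584 = 2.7273.
        SD[R] = 1.6514.
Step 4: Continuity-corrected z = (R - 0.5 - E[R]) / SD[R] = (9 - 0.5 - 7.0000) / 1.6514 = 0.9083.
Step 5: Two-sided p-value via normal approximation = 2*(1 - Phi(|z|)) = 0.363722.
Step 6: alpha = 0.05. fail to reject H0.

R = 9, z = 0.9083, p = 0.363722, fail to reject H0.


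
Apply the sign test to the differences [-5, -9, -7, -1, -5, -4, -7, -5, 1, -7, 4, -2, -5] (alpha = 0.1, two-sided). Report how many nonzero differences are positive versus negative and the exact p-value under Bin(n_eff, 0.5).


Step 1: Discard zero differences. Original n = 13; n_eff = number of nonzero differences = 13.
Nonzero differences (with sign): -5, -9, -7, -1, -5, -4, -7, -5, +1, -7, +4, -2, -5
Step 2: Count signs: positive = 2, negative = 11.
Step 3: Under H0: P(positive) = 0.5, so the number of positives S ~ Bin(13, 0.5).
Step 4: Two-sided exact p-value = sum of Bin(13,0.5) probabilities at or below the observed probability = 0.022461.
Step 5: alpha = 0.1. reject H0.

n_eff = 13, pos = 2, neg = 11, p = 0.022461, reject H0.


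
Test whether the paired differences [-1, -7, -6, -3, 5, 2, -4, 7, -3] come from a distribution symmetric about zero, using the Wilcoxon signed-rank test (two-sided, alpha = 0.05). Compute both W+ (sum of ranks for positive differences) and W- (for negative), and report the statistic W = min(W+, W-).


Step 1: Drop any zero differences (none here) and take |d_i|.
|d| = [1, 7, 6, 3, 5, 2, 4, 7, 3]
Step 2: Midrank |d_i| (ties get averaged ranks).
ranks: |1|->1, |7|->8.5, |6|->7, |3|->3.5, |5|->6, |2|->2, |4|->5, |7|->8.5, |3|->3.5
Step 3: Attach original signs; sum ranks with positive sign and with negative sign.
W+ = 6 + 2 + 8.5 = 16.5
W- = 1 + 8.5 + 7 + 3.5 + 5 + 3.5 = 28.5
(Check: W+ + W- = 45 should equal n(n+1)/2 = 45.)
Step 4: Test statistic W = min(W+, W-) = 16.5.
Step 5: Ties in |d|, so use the tie-corrected normal approximation.
        E[W] = n(n+1)/4 = 9*10/4 = 22.5.
        Tie groups: |d|=3 (t=2), |d|=7 (t=2); sum(t^3 - t) = 12.
        Var[W] = n(n+1)(2n+1)/24 - sum(t^3-t)/48 = 1710/24 - 12/48 = 71.
        z = (W - E[W]) / sqrt(Var[W]) = (16.5 - 22.5) / 8.4261 = -0.7121.
        Two-sided p = 2*Phi(z) = 0.476422.
Step 6: alpha = 0.05. fail to reject H0.

W+ = 16.5, W- = 28.5, W = min = 16.5, p = 0.476422, fail to reject H0.


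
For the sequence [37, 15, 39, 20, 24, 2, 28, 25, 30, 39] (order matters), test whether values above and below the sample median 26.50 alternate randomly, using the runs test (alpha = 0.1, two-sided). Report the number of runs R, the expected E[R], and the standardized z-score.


Step 1: Compute median = 26.50; label A = above, B = below.
Labels in order: ABABBBABAA  (n_A = 5, n_B = 5)
Step 2: Count runs R = 7.
Step 3: Under H0 (random ordering), E[R] = 2*n_A*n_B/(n_A+n_B) + 1 = 2*5*5/10 + 1 = 6.0000.
        Var[R] = 2*n_A*n_B*(2*n_A*n_B - n_A - n_B) / ((n_A+n_B)^2 * (n_A+n_B-1)) = 2000/900 = 2.2222.
        SD[R] = 1.4907.
Step 4: Continuity-corrected z = (R - 0.5 - E[R]) / SD[R] = (7 - 0.5 - 6.0000) / 1.4907 = 0.3354.
Step 5: Two-sided p-value via normal approximation = 2*(1 - Phi(|z|)) = 0.737316.
Step 6: alpha = 0.1. fail to reject H0.

R = 7, z = 0.3354, p = 0.737316, fail to reject H0.


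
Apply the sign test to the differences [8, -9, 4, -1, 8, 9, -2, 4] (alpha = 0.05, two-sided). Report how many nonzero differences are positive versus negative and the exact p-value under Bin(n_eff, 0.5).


Step 1: Discard zero differences. Original n = 8; n_eff = number of nonzero differences = 8.
Nonzero differences (with sign): +8, -9, +4, -1, +8, +9, -2, +4
Step 2: Count signs: positive = 5, negative = 3.
Step 3: Under H0: P(positive) = 0.5, so the number of positives S ~ Bin(8, 0.5).
Step 4: Two-sided exact p-value = sum of Bin(8,0.5) probabilities at or below the observed probability = 0.726562.
Step 5: alpha = 0.05. fail to reject H0.

n_eff = 8, pos = 5, neg = 3, p = 0.726562, fail to reject H0.


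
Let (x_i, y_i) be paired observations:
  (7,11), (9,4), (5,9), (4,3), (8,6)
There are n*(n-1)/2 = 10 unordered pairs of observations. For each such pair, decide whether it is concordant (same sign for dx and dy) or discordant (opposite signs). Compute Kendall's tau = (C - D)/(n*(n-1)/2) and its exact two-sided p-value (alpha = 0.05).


Step 1: Enumerate the 10 unordered pairs (i,j) with i<j and classify each by sign(x_j-x_i) * sign(y_j-y_i).
  (1,2):dx=+2,dy=-7->D; (1,3):dx=-2,dy=-2->C; (1,4):dx=-3,dy=-8->C; (1,5):dx=+1,dy=-5->D
  (2,3):dx=-4,dy=+5->D; (2,4):dx=-5,dy=-1->C; (2,5):dx=-1,dy=+2->D; (3,4):dx=-1,dy=-6->C
  (3,5):dx=+3,dy=-3->D; (4,5):dx=+4,dy=+3->C
Step 2: C = 5, D = 5, total pairs = 10.
Step 3: tau = (C - D)/(n(n-1)/2) = (5 - 5)/10 = 0.000000.
Step 4: Exact two-sided p-value (enumerate n! = 120 permutations of y under H0): p = 1.000000.
Step 5: alpha = 0.05. fail to reject H0.

tau_b = 0.0000 (C=5, D=5), p = 1.000000, fail to reject H0.


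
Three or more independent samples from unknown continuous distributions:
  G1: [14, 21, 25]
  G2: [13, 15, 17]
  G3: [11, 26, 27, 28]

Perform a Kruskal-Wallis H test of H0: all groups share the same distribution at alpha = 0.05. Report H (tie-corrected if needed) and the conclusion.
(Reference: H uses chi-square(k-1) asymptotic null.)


Step 1: Combine all N = 10 observations and assign midranks.
sorted (value, group, rank): (11,G3,1), (13,G2,2), (14,G1,3), (15,G2,4), (17,G2,5), (21,G1,6), (25,G1,7), (26,G3,8), (27,G3,9), (28,G3,10)
Step 2: Sum ranks within each group.
R_1 = 16 (n_1 = 3)
R_2 = 11 (n_2 = 3)
R_3 = 28 (n_3 = 4)
Step 3: H = 12/(N(N+1)) * sum(R_i^2/n_i) - 3(N+1)
     = 12/(10*11) * (16^2/3 + 11^2/3 + 28^2/4) - 3*11
     = 0.109091 * 321.667 - 33
     = 2.090909.
Step 4: No ties, so H is used without correction.
Step 5: Under H0, H ~ chi^2(2); p-value = 0.351532.
Step 6: alpha = 0.05. fail to reject H0.

H = 2.0909, df = 2, p = 0.351532, fail to reject H0.


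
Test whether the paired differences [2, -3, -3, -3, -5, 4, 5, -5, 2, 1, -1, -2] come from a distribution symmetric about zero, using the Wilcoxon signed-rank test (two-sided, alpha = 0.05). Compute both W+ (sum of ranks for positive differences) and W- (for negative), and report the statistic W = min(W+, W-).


Step 1: Drop any zero differences (none here) and take |d_i|.
|d| = [2, 3, 3, 3, 5, 4, 5, 5, 2, 1, 1, 2]
Step 2: Midrank |d_i| (ties get averaged ranks).
ranks: |2|->4, |3|->7, |3|->7, |3|->7, |5|->11, |4|->9, |5|->11, |5|->11, |2|->4, |1|->1.5, |1|->1.5, |2|->4
Step 3: Attach original signs; sum ranks with positive sign and with negative sign.
W+ = 4 + 9 + 11 + 4 + 1.5 = 29.5
W- = 7 + 7 + 7 + 11 + 11 + 1.5 + 4 = 48.5
(Check: W+ + W- = 78 should equal n(n+1)/2 = 78.)
Step 4: Test statistic W = min(W+, W-) = 29.5.
Step 5: Ties in |d|, so use the tie-corrected normal approximation.
        E[W] = n(n+1)/4 = 12*13/4 = 39.
        Tie groups: |d|=1 (t=2), |d|=2 (t=3), |d|=3 (t=3), |d|=5 (t=3); sum(t^3 - t) = 78.
        Var[W] = n(n+1)(2n+1)/24 - sum(t^3-t)/48 = 3900/24 - 78/48 = 160.875.
        z = (W - E[W]) / sqrt(Var[W]) = (29.5 - 39) / 12.6837 = -0.7490.
        Two-sided p = 2*Phi(z) = 0.453860.
Step 6: alpha = 0.05. fail to reject H0.

W+ = 29.5, W- = 48.5, W = min = 29.5, p = 0.453860, fail to reject H0.


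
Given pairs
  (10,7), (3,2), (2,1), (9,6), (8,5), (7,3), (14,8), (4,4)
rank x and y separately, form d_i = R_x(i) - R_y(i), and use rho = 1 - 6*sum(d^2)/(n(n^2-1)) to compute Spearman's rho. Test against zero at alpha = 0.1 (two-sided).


Step 1: Rank x and y separately (midranks; no ties here).
rank(x): 10->7, 3->2, 2->1, 9->6, 8->5, 7->4, 14->8, 4->3
rank(y): 7->7, 2->2, 1->1, 6->6, 5->5, 3->3, 8->8, 4->4
Step 2: d_i = R_x(i) - R_y(i); compute d_i^2.
  (7-7)^2=0, (2-2)^2=0, (1-1)^2=0, (6-6)^2=0, (5-5)^2=0, (4-3)^2=1, (8-8)^2=0, (3-4)^2=1
sum(d^2) = 2.
Step 3: rho = 1 - 6*2 / (8*(8^2 - 1)) = 1 - 12/504 = 0.976190.
Step 4: Under H0, t = rho * sqrt((n-2)/(1-rho^2)) = 11.0235 ~ t(6).
Step 5: Two-sided p-value from the t-distribution with 6 df = 0.000033.
Step 6: alpha = 0.1. reject H0.

rho = 0.9762, p = 0.000033, reject H0 at alpha = 0.1.


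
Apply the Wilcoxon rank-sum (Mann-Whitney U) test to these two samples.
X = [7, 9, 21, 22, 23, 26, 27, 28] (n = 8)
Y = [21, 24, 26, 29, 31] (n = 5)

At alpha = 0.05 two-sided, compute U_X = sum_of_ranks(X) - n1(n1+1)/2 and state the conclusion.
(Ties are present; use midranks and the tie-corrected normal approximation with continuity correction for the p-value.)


Step 1: Combine and sort all 13 observations; assign midranks.
sorted (value, group): (7,X), (9,X), (21,X), (21,Y), (22,X), (23,X), (24,Y), (26,X), (26,Y), (27,X), (28,X), (29,Y), (31,Y)
ranks: 7->1, 9->2, 21->3.5, 21->3.5, 22->5, 23->6, 24->7, 26->8.5, 26->8.5, 27->10, 28->11, 29->12, 31->13
Step 2: Rank sum for X: R1 = 1 + 2 + 3.5 + 5 + 6 + 8.5 + 10 + 11 = 47.
Step 3: U_X = R1 - n1(n1+1)/2 = 47 - 8*9/2 = 47 - 36 = 11.
       U_Y = n1*n2 - U_X = 40 - 11 = 29.
Step 4: Ties are present, so use the tie-corrected normal approximation (with continuity correction) for the p-value.
Step 5: p-value = 0.212139; compare to alpha = 0.05. fail to reject H0.

U_X = 11, p = 0.212139, fail to reject H0 at alpha = 0.05.


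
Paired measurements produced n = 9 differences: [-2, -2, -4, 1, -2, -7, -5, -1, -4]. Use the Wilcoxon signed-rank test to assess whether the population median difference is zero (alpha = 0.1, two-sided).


Step 1: Drop any zero differences (none here) and take |d_i|.
|d| = [2, 2, 4, 1, 2, 7, 5, 1, 4]
Step 2: Midrank |d_i| (ties get averaged ranks).
ranks: |2|->4, |2|->4, |4|->6.5, |1|->1.5, |2|->4, |7|->9, |5|->8, |1|->1.5, |4|->6.5
Step 3: Attach original signs; sum ranks with positive sign and with negative sign.
W+ = 1.5 = 1.5
W- = 4 + 4 + 6.5 + 4 + 9 + 8 + 1.5 + 6.5 = 43.5
(Check: W+ + W- = 45 should equal n(n+1)/2 = 45.)
Step 4: Test statistic W = min(W+, W-) = 1.5.
Step 5: Ties in |d|, so use the tie-corrected normal approximation.
        E[W] = n(n+1)/4 = 9*10/4 = 22.5.
        Tie groups: |d|=1 (t=2), |d|=2 (t=3), |d|=4 (t=2); sum(t^3 - t) = 36.
        Var[W] = n(n+1)(2n+1)/24 - sum(t^3-t)/48 = 1710/24 - 36/48 = 70.5.
        z = (W - E[W]) / sqrt(Var[W]) = (1.5 - 22.5) / 8.3964 = -2.5011.
        Two-sided p = 2*Phi(z) = 0.012382.
Step 6: alpha = 0.1. reject H0.

W+ = 1.5, W- = 43.5, W = min = 1.5, p = 0.012382, reject H0.


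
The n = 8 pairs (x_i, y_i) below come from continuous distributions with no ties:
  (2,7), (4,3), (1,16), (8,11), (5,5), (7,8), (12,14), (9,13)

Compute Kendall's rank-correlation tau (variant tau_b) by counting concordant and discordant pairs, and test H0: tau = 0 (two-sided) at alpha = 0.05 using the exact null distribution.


Step 1: Enumerate the 28 unordered pairs (i,j) with i<j and classify each by sign(x_j-x_i) * sign(y_j-y_i).
  (1,2):dx=+2,dy=-4->D; (1,3):dx=-1,dy=+9->D; (1,4):dx=+6,dy=+4->C; (1,5):dx=+3,dy=-2->D
  (1,6):dx=+5,dy=+1->C; (1,7):dx=+10,dy=+7->C; (1,8):dx=+7,dy=+6->C; (2,3):dx=-3,dy=+13->D
  (2,4):dx=+4,dy=+8->C; (2,5):dx=+1,dy=+2->C; (2,6):dx=+3,dy=+5->C; (2,7):dx=+8,dy=+11->C
  (2,8):dx=+5,dy=+10->C; (3,4):dx=+7,dy=-5->D; (3,5):dx=+4,dy=-11->D; (3,6):dx=+6,dy=-8->D
  (3,7):dx=+11,dy=-2->D; (3,8):dx=+8,dy=-3->D; (4,5):dx=-3,dy=-6->C; (4,6):dx=-1,dy=-3->C
  (4,7):dx=+4,dy=+3->C; (4,8):dx=+1,dy=+2->C; (5,6):dx=+2,dy=+3->C; (5,7):dx=+7,dy=+9->C
  (5,8):dx=+4,dy=+8->C; (6,7):dx=+5,dy=+6->C; (6,8):dx=+2,dy=+5->C; (7,8):dx=-3,dy=-1->C
Step 2: C = 19, D = 9, total pairs = 28.
Step 3: tau = (C - D)/(n(n-1)/2) = (19 - 9)/28 = 0.357143.
Step 4: Exact two-sided p-value (enumerate n! = 40320 permutations of y under H0): p = 0.275099.
Step 5: alpha = 0.05. fail to reject H0.

tau_b = 0.3571 (C=19, D=9), p = 0.275099, fail to reject H0.


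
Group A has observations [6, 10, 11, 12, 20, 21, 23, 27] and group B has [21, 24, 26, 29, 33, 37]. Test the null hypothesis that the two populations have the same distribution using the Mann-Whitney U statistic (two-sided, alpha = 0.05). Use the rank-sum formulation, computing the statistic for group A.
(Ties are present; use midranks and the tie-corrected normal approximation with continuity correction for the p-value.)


Step 1: Combine and sort all 14 observations; assign midranks.
sorted (value, group): (6,X), (10,X), (11,X), (12,X), (20,X), (21,X), (21,Y), (23,X), (24,Y), (26,Y), (27,X), (29,Y), (33,Y), (37,Y)
ranks: 6->1, 10->2, 11->3, 12->4, 20->5, 21->6.5, 21->6.5, 23->8, 24->9, 26->10, 27->11, 29->12, 33->13, 37->14
Step 2: Rank sum for X: R1 = 1 + 2 + 3 + 4 + 5 + 6.5 + 8 + 11 = 40.5.
Step 3: U_X = R1 - n1(n1+1)/2 = 40.5 - 8*9/2 = 40.5 - 36 = 4.5.
       U_Y = n1*n2 - U_X = 48 - 4.5 = 43.5.
Step 4: Ties are present, so use the tie-corrected normal approximation (with continuity correction) for the p-value.
Step 5: p-value = 0.014065; compare to alpha = 0.05. reject H0.

U_X = 4.5, p = 0.014065, reject H0 at alpha = 0.05.


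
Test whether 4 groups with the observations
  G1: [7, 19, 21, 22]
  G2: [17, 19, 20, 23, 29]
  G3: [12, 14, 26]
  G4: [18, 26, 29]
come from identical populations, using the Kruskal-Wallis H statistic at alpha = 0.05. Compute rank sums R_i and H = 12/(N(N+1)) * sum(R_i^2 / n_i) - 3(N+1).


Step 1: Combine all N = 15 observations and assign midranks.
sorted (value, group, rank): (7,G1,1), (12,G3,2), (14,G3,3), (17,G2,4), (18,G4,5), (19,G1,6.5), (19,G2,6.5), (20,G2,8), (21,G1,9), (22,G1,10), (23,G2,11), (26,G3,12.5), (26,G4,12.5), (29,G2,14.5), (29,G4,14.5)
Step 2: Sum ranks within each group.
R_1 = 26.5 (n_1 = 4)
R_2 = 44 (n_2 = 5)
R_3 = 17.5 (n_3 = 3)
R_4 = 32 (n_4 = 3)
Step 3: H = 12/(N(N+1)) * sum(R_i^2/n_i) - 3(N+1)
     = 12/(15*16) * (26.5^2/4 + 44^2/5 + 17.5^2/3 + 32^2/3) - 3*16
     = 0.050000 * 1006.18 - 48
     = 2.308958.
Step 4: Ties present; correction factor C = 1 - 18/(15^3 - 15) = 0.994643. Corrected H = 2.308958 / 0.994643 = 2.321394.
Step 5: Under H0, H ~ chi^2(3); p-value = 0.508435.
Step 6: alpha = 0.05. fail to reject H0.

H = 2.3214, df = 3, p = 0.508435, fail to reject H0.


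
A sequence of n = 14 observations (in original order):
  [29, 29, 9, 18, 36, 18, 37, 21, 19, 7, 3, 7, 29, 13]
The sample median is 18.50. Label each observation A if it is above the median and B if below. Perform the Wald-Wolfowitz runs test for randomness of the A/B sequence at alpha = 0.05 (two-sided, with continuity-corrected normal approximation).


Step 1: Compute median = 18.50; label A = above, B = below.
Labels in order: AABBABAAABBBAB  (n_A = 7, n_B = 7)
Step 2: Count runs R = 8.
Step 3: Under H0 (random ordering), E[R] = 2*n_A*n_B/(n_A+n_B) + 1 = 2*7*7/14 + 1 = 8.0000.
        Var[R] = 2*n_A*n_B*(2*n_A*n_B - n_A - n_B) / ((n_A+n_B)^2 * (n_A+n_B-1)) = 8232/2548 = 3.2308.
        SD[R] = 1.7974.
Step 4: R = E[R], so z = 0 with no continuity correction.
Step 5: Two-sided p-value via normal approximation = 2*(1 - Phi(|z|)) = 1.000000.
Step 6: alpha = 0.05. fail to reject H0.

R = 8, z = 0.0000, p = 1.000000, fail to reject H0.


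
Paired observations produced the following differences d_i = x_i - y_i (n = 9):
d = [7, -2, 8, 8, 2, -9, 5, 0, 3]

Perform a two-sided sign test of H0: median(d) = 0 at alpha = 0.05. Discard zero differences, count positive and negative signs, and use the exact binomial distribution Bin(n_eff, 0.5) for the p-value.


Step 1: Discard zero differences. Original n = 9; n_eff = number of nonzero differences = 8.
Nonzero differences (with sign): +7, -2, +8, +8, +2, -9, +5, +3
Step 2: Count signs: positive = 6, negative = 2.
Step 3: Under H0: P(positive) = 0.5, so the number of positives S ~ Bin(8, 0.5).
Step 4: Two-sided exact p-value = sum of Bin(8,0.5) probabilities at or below the observed probability = 0.289062.
Step 5: alpha = 0.05. fail to reject H0.

n_eff = 8, pos = 6, neg = 2, p = 0.289062, fail to reject H0.


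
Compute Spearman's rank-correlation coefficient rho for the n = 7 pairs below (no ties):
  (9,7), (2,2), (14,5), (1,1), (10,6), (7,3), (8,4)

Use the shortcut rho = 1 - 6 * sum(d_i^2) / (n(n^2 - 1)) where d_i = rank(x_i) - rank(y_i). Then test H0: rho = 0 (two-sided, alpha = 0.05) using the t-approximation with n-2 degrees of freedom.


Step 1: Rank x and y separately (midranks; no ties here).
rank(x): 9->5, 2->2, 14->7, 1->1, 10->6, 7->3, 8->4
rank(y): 7->7, 2->2, 5->5, 1->1, 6->6, 3->3, 4->4
Step 2: d_i = R_x(i) - R_y(i); compute d_i^2.
  (5-7)^2=4, (2-2)^2=0, (7-5)^2=4, (1-1)^2=0, (6-6)^2=0, (3-3)^2=0, (4-4)^2=0
sum(d^2) = 8.
Step 3: rho = 1 - 6*8 / (7*(7^2 - 1)) = 1 - 48/336 = 0.857143.
Step 4: Under H0, t = rho * sqrt((n-2)/(1-rho^2)) = 3.7210 ~ t(5).
Step 5: Two-sided p-value from the t-distribution with 5 df = 0.013697.
Step 6: alpha = 0.05. reject H0.

rho = 0.8571, p = 0.013697, reject H0 at alpha = 0.05.


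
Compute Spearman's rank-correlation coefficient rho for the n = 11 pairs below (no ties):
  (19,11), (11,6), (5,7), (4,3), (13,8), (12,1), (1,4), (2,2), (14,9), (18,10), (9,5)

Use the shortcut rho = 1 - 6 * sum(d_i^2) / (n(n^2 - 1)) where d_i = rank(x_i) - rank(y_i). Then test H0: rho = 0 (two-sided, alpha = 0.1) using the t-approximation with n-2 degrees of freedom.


Step 1: Rank x and y separately (midranks; no ties here).
rank(x): 19->11, 11->6, 5->4, 4->3, 13->8, 12->7, 1->1, 2->2, 14->9, 18->10, 9->5
rank(y): 11->11, 6->6, 7->7, 3->3, 8->8, 1->1, 4->4, 2->2, 9->9, 10->10, 5->5
Step 2: d_i = R_x(i) - R_y(i); compute d_i^2.
  (11-11)^2=0, (6-6)^2=0, (4-7)^2=9, (3-3)^2=0, (8-8)^2=0, (7-1)^2=36, (1-4)^2=9, (2-2)^2=0, (9-9)^2=0, (10-10)^2=0, (5-5)^2=0
sum(d^2) = 54.
Step 3: rho = 1 - 6*54 / (11*(11^2 - 1)) = 1 - 324/1320 = 0.754545.
Step 4: Under H0, t = rho * sqrt((n-2)/(1-rho^2)) = 3.4494 ~ t(9).
Step 5: Two-sided p-value from the t-distribution with 9 df = 0.007282.
Step 6: alpha = 0.1. reject H0.

rho = 0.7545, p = 0.007282, reject H0 at alpha = 0.1.


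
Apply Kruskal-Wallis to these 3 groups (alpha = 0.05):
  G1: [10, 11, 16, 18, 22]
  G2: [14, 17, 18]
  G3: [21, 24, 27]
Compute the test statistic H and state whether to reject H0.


Step 1: Combine all N = 11 observations and assign midranks.
sorted (value, group, rank): (10,G1,1), (11,G1,2), (14,G2,3), (16,G1,4), (17,G2,5), (18,G1,6.5), (18,G2,6.5), (21,G3,8), (22,G1,9), (24,G3,10), (27,G3,11)
Step 2: Sum ranks within each group.
R_1 = 22.5 (n_1 = 5)
R_2 = 14.5 (n_2 = 3)
R_3 = 29 (n_3 = 3)
Step 3: H = 12/(N(N+1)) * sum(R_i^2/n_i) - 3(N+1)
     = 12/(11*12) * (22.5^2/5 + 14.5^2/3 + 29^2/3) - 3*12
     = 0.090909 * 451.667 - 36
     = 5.060606.
Step 4: Ties present; correction factor C = 1 - 6/(11^3 - 11) = 0.995455. Corrected H = 5.060606 / 0.995455 = 5.083714.
Step 5: Under H0, H ~ chi^2(2); p-value = 0.078720.
Step 6: alpha = 0.05. fail to reject H0.

H = 5.0837, df = 2, p = 0.078720, fail to reject H0.


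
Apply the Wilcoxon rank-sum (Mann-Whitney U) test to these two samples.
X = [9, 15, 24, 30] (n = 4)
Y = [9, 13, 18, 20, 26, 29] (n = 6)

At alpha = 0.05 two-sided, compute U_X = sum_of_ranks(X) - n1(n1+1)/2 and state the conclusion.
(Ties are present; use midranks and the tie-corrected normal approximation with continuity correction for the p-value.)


Step 1: Combine and sort all 10 observations; assign midranks.
sorted (value, group): (9,X), (9,Y), (13,Y), (15,X), (18,Y), (20,Y), (24,X), (26,Y), (29,Y), (30,X)
ranks: 9->1.5, 9->1.5, 13->3, 15->4, 18->5, 20->6, 24->7, 26->8, 29->9, 30->10
Step 2: Rank sum for X: R1 = 1.5 + 4 + 7 + 10 = 22.5.
Step 3: U_X = R1 - n1(n1+1)/2 = 22.5 - 4*5/2 = 22.5 - 10 = 12.5.
       U_Y = n1*n2 - U_X = 24 - 12.5 = 11.5.
Step 4: Ties are present, so use the tie-corrected normal approximation (with continuity correction) for the p-value.
Step 5: p-value = 1.000000; compare to alpha = 0.05. fail to reject H0.

U_X = 12.5, p = 1.000000, fail to reject H0 at alpha = 0.05.


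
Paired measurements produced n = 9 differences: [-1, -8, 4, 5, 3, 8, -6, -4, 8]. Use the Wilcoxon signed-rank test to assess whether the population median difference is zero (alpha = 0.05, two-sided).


Step 1: Drop any zero differences (none here) and take |d_i|.
|d| = [1, 8, 4, 5, 3, 8, 6, 4, 8]
Step 2: Midrank |d_i| (ties get averaged ranks).
ranks: |1|->1, |8|->8, |4|->3.5, |5|->5, |3|->2, |8|->8, |6|->6, |4|->3.5, |8|->8
Step 3: Attach original signs; sum ranks with positive sign and with negative sign.
W+ = 3.5 + 5 + 2 + 8 + 8 = 26.5
W- = 1 + 8 + 6 + 3.5 = 18.5
(Check: W+ + W- = 45 should equal n(n+1)/2 = 45.)
Step 4: Test statistic W = min(W+, W-) = 18.5.
Step 5: Ties in |d|, so use the tie-corrected normal approximation.
        E[W] = n(n+1)/4 = 9*10/4 = 22.5.
        Tie groups: |d|=4 (t=2), |d|=8 (t=3); sum(t^3 - t) = 30.
        Var[W] = n(n+1)(2n+1)/24 - sum(t^3-t)/48 = 1710/24 - 30/48 = 70.625.
        z = (W - E[W]) / sqrt(Var[W]) = (18.5 - 22.5) / 8.4039 = -0.4760.
        Two-sided p = 2*Phi(z) = 0.634095.
Step 6: alpha = 0.05. fail to reject H0.

W+ = 26.5, W- = 18.5, W = min = 18.5, p = 0.634095, fail to reject H0.


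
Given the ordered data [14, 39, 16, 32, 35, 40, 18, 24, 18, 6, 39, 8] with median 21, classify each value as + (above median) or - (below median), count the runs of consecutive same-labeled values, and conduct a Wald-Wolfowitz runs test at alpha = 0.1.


Step 1: Compute median = 21; label A = above, B = below.
Labels in order: BABAAABABBAB  (n_A = 6, n_B = 6)
Step 2: Count runs R = 9.
Step 3: Under H0 (random ordering), E[R] = 2*n_A*n_B/(n_A+n_B) + 1 = 2*6*6/12 + 1 = 7.0000.
        Var[R] = 2*n_A*n_B*(2*n_A*n_B - n_A - n_B) / ((n_A+n_B)^2 * (n_A+n_B-1)) = 4320/1584 = 2.7273.
        SD[R] = 1.6514.
Step 4: Continuity-corrected z = (R - 0.5 - E[R]) / SD[R] = (9 - 0.5 - 7.0000) / 1.6514 = 0.9083.
Step 5: Two-sided p-value via normal approximation = 2*(1 - Phi(|z|)) = 0.363722.
Step 6: alpha = 0.1. fail to reject H0.

R = 9, z = 0.9083, p = 0.363722, fail to reject H0.


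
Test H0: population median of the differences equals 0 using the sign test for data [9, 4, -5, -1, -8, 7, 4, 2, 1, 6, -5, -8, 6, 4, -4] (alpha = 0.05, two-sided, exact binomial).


Step 1: Discard zero differences. Original n = 15; n_eff = number of nonzero differences = 15.
Nonzero differences (with sign): +9, +4, -5, -1, -8, +7, +4, +2, +1, +6, -5, -8, +6, +4, -4
Step 2: Count signs: positive = 9, negative = 6.
Step 3: Under H0: P(positive) = 0.5, so the number of positives S ~ Bin(15, 0.5).
Step 4: Two-sided exact p-value = sum of Bin(15,0.5) probabilities at or below the observed probability = 0.607239.
Step 5: alpha = 0.05. fail to reject H0.

n_eff = 15, pos = 9, neg = 6, p = 0.607239, fail to reject H0.


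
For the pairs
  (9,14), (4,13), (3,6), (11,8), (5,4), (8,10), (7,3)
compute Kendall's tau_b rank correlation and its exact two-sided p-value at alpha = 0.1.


Step 1: Enumerate the 21 unordered pairs (i,j) with i<j and classify each by sign(x_j-x_i) * sign(y_j-y_i).
  (1,2):dx=-5,dy=-1->C; (1,3):dx=-6,dy=-8->C; (1,4):dx=+2,dy=-6->D; (1,5):dx=-4,dy=-10->C
  (1,6):dx=-1,dy=-4->C; (1,7):dx=-2,dy=-11->C; (2,3):dx=-1,dy=-7->C; (2,4):dx=+7,dy=-5->D
  (2,5):dx=+1,dy=-9->D; (2,6):dx=+4,dy=-3->D; (2,7):dx=+3,dy=-10->D; (3,4):dx=+8,dy=+2->C
  (3,5):dx=+2,dy=-2->D; (3,6):dx=+5,dy=+4->C; (3,7):dx=+4,dy=-3->D; (4,5):dx=-6,dy=-4->C
  (4,6):dx=-3,dy=+2->D; (4,7):dx=-4,dy=-5->C; (5,6):dx=+3,dy=+6->C; (5,7):dx=+2,dy=-1->D
  (6,7):dx=-1,dy=-7->C
Step 2: C = 12, D = 9, total pairs = 21.
Step 3: tau = (C - D)/(n(n-1)/2) = (12 - 9)/21 = 0.142857.
Step 4: Exact two-sided p-value (enumerate n! = 5040 permutations of y under H0): p = 0.772619.
Step 5: alpha = 0.1. fail to reject H0.

tau_b = 0.1429 (C=12, D=9), p = 0.772619, fail to reject H0.


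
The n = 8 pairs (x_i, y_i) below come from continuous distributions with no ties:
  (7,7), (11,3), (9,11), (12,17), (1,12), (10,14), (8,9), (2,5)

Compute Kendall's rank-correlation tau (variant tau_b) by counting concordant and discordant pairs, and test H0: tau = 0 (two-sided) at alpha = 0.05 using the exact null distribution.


Step 1: Enumerate the 28 unordered pairs (i,j) with i<j and classify each by sign(x_j-x_i) * sign(y_j-y_i).
  (1,2):dx=+4,dy=-4->D; (1,3):dx=+2,dy=+4->C; (1,4):dx=+5,dy=+10->C; (1,5):dx=-6,dy=+5->D
  (1,6):dx=+3,dy=+7->C; (1,7):dx=+1,dy=+2->C; (1,8):dx=-5,dy=-2->C; (2,3):dx=-2,dy=+8->D
  (2,4):dx=+1,dy=+14->C; (2,5):dx=-10,dy=+9->D; (2,6):dx=-1,dy=+11->D; (2,7):dx=-3,dy=+6->D
  (2,8):dx=-9,dy=+2->D; (3,4):dx=+3,dy=+6->C; (3,5):dx=-8,dy=+1->D; (3,6):dx=+1,dy=+3->C
  (3,7):dx=-1,dy=-2->C; (3,8):dx=-7,dy=-6->C; (4,5):dx=-11,dy=-5->C; (4,6):dx=-2,dy=-3->C
  (4,7):dx=-4,dy=-8->C; (4,8):dx=-10,dy=-12->C; (5,6):dx=+9,dy=+2->C; (5,7):dx=+7,dy=-3->D
  (5,8):dx=+1,dy=-7->D; (6,7):dx=-2,dy=-5->C; (6,8):dx=-8,dy=-9->C; (7,8):dx=-6,dy=-4->C
Step 2: C = 18, D = 10, total pairs = 28.
Step 3: tau = (C - D)/(n(n-1)/2) = (18 - 10)/28 = 0.285714.
Step 4: Exact two-sided p-value (enumerate n! = 40320 permutations of y under H0): p = 0.398760.
Step 5: alpha = 0.05. fail to reject H0.

tau_b = 0.2857 (C=18, D=10), p = 0.398760, fail to reject H0.


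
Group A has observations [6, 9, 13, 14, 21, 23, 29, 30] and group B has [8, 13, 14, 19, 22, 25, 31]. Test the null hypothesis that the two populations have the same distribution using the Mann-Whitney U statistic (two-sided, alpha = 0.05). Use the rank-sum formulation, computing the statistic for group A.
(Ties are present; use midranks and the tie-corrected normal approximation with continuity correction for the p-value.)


Step 1: Combine and sort all 15 observations; assign midranks.
sorted (value, group): (6,X), (8,Y), (9,X), (13,X), (13,Y), (14,X), (14,Y), (19,Y), (21,X), (22,Y), (23,X), (25,Y), (29,X), (30,X), (31,Y)
ranks: 6->1, 8->2, 9->3, 13->4.5, 13->4.5, 14->6.5, 14->6.5, 19->8, 21->9, 22->10, 23->11, 25->12, 29->13, 30->14, 31->15
Step 2: Rank sum for X: R1 = 1 + 3 + 4.5 + 6.5 + 9 + 11 + 13 + 14 = 62.
Step 3: U_X = R1 - n1(n1+1)/2 = 62 - 8*9/2 = 62 - 36 = 26.
       U_Y = n1*n2 - U_X = 56 - 26 = 30.
Step 4: Ties are present, so use the tie-corrected normal approximation (with continuity correction) for the p-value.
Step 5: p-value = 0.861942; compare to alpha = 0.05. fail to reject H0.

U_X = 26, p = 0.861942, fail to reject H0 at alpha = 0.05.


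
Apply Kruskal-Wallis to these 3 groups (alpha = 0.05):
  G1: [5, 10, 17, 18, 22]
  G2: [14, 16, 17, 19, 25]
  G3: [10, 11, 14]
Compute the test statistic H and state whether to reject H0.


Step 1: Combine all N = 13 observations and assign midranks.
sorted (value, group, rank): (5,G1,1), (10,G1,2.5), (10,G3,2.5), (11,G3,4), (14,G2,5.5), (14,G3,5.5), (16,G2,7), (17,G1,8.5), (17,G2,8.5), (18,G1,10), (19,G2,11), (22,G1,12), (25,G2,13)
Step 2: Sum ranks within each group.
R_1 = 34 (n_1 = 5)
R_2 = 45 (n_2 = 5)
R_3 = 12 (n_3 = 3)
Step 3: H = 12/(N(N+1)) * sum(R_i^2/n_i) - 3(N+1)
     = 12/(13*14) * (34^2/5 + 45^2/5 + 12^2/3) - 3*14
     = 0.065934 * 684.2 - 42
     = 3.112088.
Step 4: Ties present; correction factor C = 1 - 18/(13^3 - 13) = 0.991758. Corrected H = 3.112088 / 0.991758 = 3.137950.
Step 5: Under H0, H ~ chi^2(2); p-value = 0.208259.
Step 6: alpha = 0.05. fail to reject H0.

H = 3.1380, df = 2, p = 0.208259, fail to reject H0.


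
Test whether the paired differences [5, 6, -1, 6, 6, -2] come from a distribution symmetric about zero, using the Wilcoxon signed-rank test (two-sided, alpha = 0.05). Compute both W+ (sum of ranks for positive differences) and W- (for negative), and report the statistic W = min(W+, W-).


Step 1: Drop any zero differences (none here) and take |d_i|.
|d| = [5, 6, 1, 6, 6, 2]
Step 2: Midrank |d_i| (ties get averaged ranks).
ranks: |5|->3, |6|->5, |1|->1, |6|->5, |6|->5, |2|->2
Step 3: Attach original signs; sum ranks with positive sign and with negative sign.
W+ = 3 + 5 + 5 + 5 = 18
W- = 1 + 2 = 3
(Check: W+ + W- = 21 should equal n(n+1)/2 = 21.)
Step 4: Test statistic W = min(W+, W-) = 3.
Step 5: Ties in |d|, so use the tie-corrected normal approximation.
        E[W] = n(n+1)/4 = 6*7/4 = 10.5.
        Tie groups: |d|=6 (t=3); sum(t^3 - t) = 24.
        Var[W] = n(n+1)(2n+1)/24 - sum(t^3-t)/48 = 546/24 - 24/48 = 22.25.
        z = (W - E[W]) / sqrt(Var[W]) = (3 - 10.5) / 4.7170 = -1.5900.
        Two-sided p = 2*Phi(z) = 0.111836.
Step 6: alpha = 0.05. fail to reject H0.

W+ = 18, W- = 3, W = min = 3, p = 0.111836, fail to reject H0.


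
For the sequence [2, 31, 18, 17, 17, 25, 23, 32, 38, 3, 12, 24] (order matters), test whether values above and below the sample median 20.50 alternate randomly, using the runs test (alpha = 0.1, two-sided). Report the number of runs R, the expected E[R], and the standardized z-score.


Step 1: Compute median = 20.50; label A = above, B = below.
Labels in order: BABBBAAAABBA  (n_A = 6, n_B = 6)
Step 2: Count runs R = 6.
Step 3: Under H0 (random ordering), E[R] = 2*n_A*n_B/(n_A+n_B) + 1 = 2*6*6/12 + 1 = 7.0000.
        Var[R] = 2*n_A*n_B*(2*n_A*n_B - n_A - n_B) / ((n_A+n_B)^2 * (n_A+n_B-1)) = 4320/1584 = 2.7273.
        SD[R] = 1.6514.
Step 4: Continuity-corrected z = (R + 0.5 - E[R]) / SD[R] = (6 + 0.5 - 7.0000) / 1.6514 = -0.3028.
Step 5: Two-sided p-value via normal approximation = 2*(1 - Phi(|z|)) = 0.762069.
Step 6: alpha = 0.1. fail to reject H0.

R = 6, z = -0.3028, p = 0.762069, fail to reject H0.


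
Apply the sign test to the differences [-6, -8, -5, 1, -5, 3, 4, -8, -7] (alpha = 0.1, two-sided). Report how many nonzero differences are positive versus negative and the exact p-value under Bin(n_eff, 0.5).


Step 1: Discard zero differences. Original n = 9; n_eff = number of nonzero differences = 9.
Nonzero differences (with sign): -6, -8, -5, +1, -5, +3, +4, -8, -7
Step 2: Count signs: positive = 3, negative = 6.
Step 3: Under H0: P(positive) = 0.5, so the number of positives S ~ Bin(9, 0.5).
Step 4: Two-sided exact p-value = sum of Bin(9,0.5) probabilities at or below the observed probability = 0.507812.
Step 5: alpha = 0.1. fail to reject H0.

n_eff = 9, pos = 3, neg = 6, p = 0.507812, fail to reject H0.


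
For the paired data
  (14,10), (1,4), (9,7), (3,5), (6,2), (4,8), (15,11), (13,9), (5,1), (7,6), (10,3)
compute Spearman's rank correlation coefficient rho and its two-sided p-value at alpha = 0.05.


Step 1: Rank x and y separately (midranks; no ties here).
rank(x): 14->10, 1->1, 9->7, 3->2, 6->5, 4->3, 15->11, 13->9, 5->4, 7->6, 10->8
rank(y): 10->10, 4->4, 7->7, 5->5, 2->2, 8->8, 11->11, 9->9, 1->1, 6->6, 3->3
Step 2: d_i = R_x(i) - R_y(i); compute d_i^2.
  (10-10)^2=0, (1-4)^2=9, (7-7)^2=0, (2-5)^2=9, (5-2)^2=9, (3-8)^2=25, (11-11)^2=0, (9-9)^2=0, (4-1)^2=9, (6-6)^2=0, (8-3)^2=25
sum(d^2) = 86.
Step 3: rho = 1 - 6*86 / (11*(11^2 - 1)) = 1 - 516/1320 = 0.609091.
Step 4: Under H0, t = rho * sqrt((n-2)/(1-rho^2)) = 2.3040 ~ t(9).
Step 5: Two-sided p-value from the t-distribution with 9 df = 0.046696.
Step 6: alpha = 0.05. reject H0.

rho = 0.6091, p = 0.046696, reject H0 at alpha = 0.05.


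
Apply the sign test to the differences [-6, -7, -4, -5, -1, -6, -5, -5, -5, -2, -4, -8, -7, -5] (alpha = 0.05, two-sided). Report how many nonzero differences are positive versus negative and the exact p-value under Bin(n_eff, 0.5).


Step 1: Discard zero differences. Original n = 14; n_eff = number of nonzero differences = 14.
Nonzero differences (with sign): -6, -7, -4, -5, -1, -6, -5, -5, -5, -2, -4, -8, -7, -5
Step 2: Count signs: positive = 0, negative = 14.
Step 3: Under H0: P(positive) = 0.5, so the number of positives S ~ Bin(14, 0.5).
Step 4: Two-sided exact p-value = sum of Bin(14,0.5) probabilities at or below the observed probability = 0.000122.
Step 5: alpha = 0.05. reject H0.

n_eff = 14, pos = 0, neg = 14, p = 0.000122, reject H0.
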